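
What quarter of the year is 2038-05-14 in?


Month: May (month 5)
Q1: Jan-Mar, Q2: Apr-Jun, Q3: Jul-Sep, Q4: Oct-Dec

Q2


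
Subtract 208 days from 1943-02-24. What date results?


Start: 1943-02-24, subtract 208 days
Back 24 days from February 24 reaches January 31, 1943 -> 184 left
January 1943 has 31 days -> back to December 31, 1942 -> 153 left
December 1942 has 31 days -> back to November 30, 1942 -> 122 left
November 1942 has 30 days -> back to October 31, 1942 -> 92 left
October 1942 has 31 days -> back to September 30, 1942 -> 61 left
September 1942 has 30 days -> back to August 31, 1942 -> 31 left
August 1942 has 31 days -> back to July 31, 1942 -> 0 left
July 1942: 31 - 0 = 31 -> lands on July 31

Result: 1942-07-31


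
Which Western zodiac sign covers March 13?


Date: March 13
Conventional tropical zodiac dates: Pisces from February 19 onward; Aries starts March 21
March 13 falls within the Pisces range

Pisces


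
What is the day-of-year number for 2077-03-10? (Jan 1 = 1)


Date: March 10, 2077
Days in months 1 through 2: 59
Plus 10 days in March

Day of year: 69


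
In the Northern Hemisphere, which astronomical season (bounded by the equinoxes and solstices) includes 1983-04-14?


Date: April 14
Astronomical Spring (approx.; exact equinox/solstice day varies by year): March 20 to June 20
April 14 falls within the Spring window

Spring


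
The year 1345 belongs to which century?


Century = (year - 1) // 100 + 1
= (1345 - 1) // 100 + 1
= 1344 // 100 + 1
= 13 + 1

14th century


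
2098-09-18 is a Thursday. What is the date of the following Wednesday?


Current: Thursday
Target: Wednesday
Days ahead: 6

Next Wednesday: 2098-09-24


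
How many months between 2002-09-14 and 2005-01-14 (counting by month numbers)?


From September 2002 to January 2005
3 years * 12 = 36 months, minus 8 months = 28

28 months


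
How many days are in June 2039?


June 2039

30 days


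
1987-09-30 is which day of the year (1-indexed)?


Date: September 30, 1987
Days in months 1 through 8: 243
Plus 30 days in September

Day of year: 273


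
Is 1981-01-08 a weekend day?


Anchor: Jan 1, 1981. With p = 1981 - 1 = 1980: (p + p//4 - p//100 + p//400) mod 7 = (1980 + 495 - 19 + 4) mod 7 = 2460 mod 7 = 3 -> Thursday (Mon=0 ... Sun=6)
Day of year: 8; offset = 7
Weekday index = (3 + 7) mod 7 = 3 -> Thursday
Weekend days: Saturday, Sunday

No


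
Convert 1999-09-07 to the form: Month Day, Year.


ISO 1999-09-07 parses as year=1999, month=09, day=07
Month 9 -> September

September 7, 1999


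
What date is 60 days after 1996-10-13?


Start: 1996-10-13, add 60 days
October 1996 has 31 days: 31 - 13 = 18 days to October 31 -> 42 left
November 1996 has 30 days -> 12 left
December 1996: 12 <= 31 -> lands on December 12

Result: 1996-12-12


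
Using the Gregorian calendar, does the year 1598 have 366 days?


Gregorian leap year rule: divisible by 4, but not by 100, unless also by 400.
1598 is not divisible by 4 -> not a leap year

No


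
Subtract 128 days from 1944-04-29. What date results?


Start: 1944-04-29, subtract 128 days
Back 29 days from April 29 reaches March 31, 1944 -> 99 left
March 1944 has 31 days -> back to February 29, 1944 -> 68 left
February 1944 has 29 days -> back to January 31, 1944 -> 39 left
January 1944 has 31 days -> back to December 31, 1943 -> 8 left
December 1943: 31 - 8 = 23 -> lands on December 23

Result: 1943-12-23


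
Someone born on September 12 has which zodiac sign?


Date: September 12
Conventional tropical zodiac dates: Virgo from August 23 onward; Libra starts September 23
September 12 falls within the Virgo range

Virgo


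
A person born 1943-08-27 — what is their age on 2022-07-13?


Birth: 1943-08-27
Reference: 2022-07-13
Year difference: 2022 - 1943 = 79
Birthday not yet reached in 2022, subtract 1

78 years old


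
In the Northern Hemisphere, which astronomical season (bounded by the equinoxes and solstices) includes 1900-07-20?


Date: July 20
Astronomical Summer (approx.; exact equinox/solstice day varies by year): June 21 to September 21
July 20 falls within the Summer window

Summer


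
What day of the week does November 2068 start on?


Target: November 1, 2068
Anchor: Jan 1, 2068. With p = 2068 - 1 = 2067: (p + p//4 - p//100 + p//400) mod 7 = (2067 + 516 - 20 + 5) mod 7 = 2568 mod 7 = 6 -> Sunday (Mon=0 ... Sun=6)
Days before November (Jan-Oct): 305 days
Weekday index = (6 + 305) mod 7 = 3

Thursday


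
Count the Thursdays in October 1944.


October 1944 has 31 days
Anchor: Jan 1, 1944. With p = 1944 - 1 = 1943: (p + p//4 - p//100 + p//400) mod 7 = (1943 + 485 - 19 + 4) mod 7 = 2413 mod 7 = 5 -> Saturday (Mon=0 ... Sun=6)
Days before October (Jan-Sep): 274; October 1 index = (5 + 274) mod 7 = 6 -> Sunday
First Thursday is October 5
Thursdays: 5, 12, 19, 26

4 Thursdays


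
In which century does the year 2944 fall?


Century = (year - 1) // 100 + 1
= (2944 - 1) // 100 + 1
= 2943 // 100 + 1
= 29 + 1

30th century


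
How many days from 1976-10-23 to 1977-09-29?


From 1976-10-23 to 1977-09-29
1976-10-23: days before October = 31 + 29 + 31 + 30 + 31 + 30 + 31 + 31 + 30 = 274 (1976 is a leap year); day of year = 274 + 23 = 297
1977-09-29: days before September = 31 + 28 + 31 + 30 + 31 + 30 + 31 + 31 = 243 (1977 is not a leap year); day of year = 243 + 29 = 272
Rest of 1976: 366 - 297 = 69
Total = 69 + 272 = 341

341 days


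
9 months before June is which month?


June is month 6
6 - 9 = -3; wrap: -3 + 12 = 9

September


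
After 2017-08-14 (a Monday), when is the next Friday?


Current: Monday
Target: Friday
Days ahead: 4

Next Friday: 2017-08-18


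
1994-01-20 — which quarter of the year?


Month: January (month 1)
Q1: Jan-Mar, Q2: Apr-Jun, Q3: Jul-Sep, Q4: Oct-Dec

Q1


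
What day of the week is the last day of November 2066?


November 2066 has 30 days
Anchor: Jan 1, 2066. With p = 2066 - 1 = 2065: (p + p//4 - p//100 + p//400) mod 7 = (2065 + 516 - 20 + 5) mod 7 = 2566 mod 7 = 4 -> Friday (Mon=0 ... Sun=6)
Days before November (Jan-Oct): 304; November 1 index = (4 + 304) mod 7 = 0 -> Monday
Last day offset: 30 - 1 = 29 days
Weekday index = (0 + 29) mod 7 = 1

Tuesday, November 30


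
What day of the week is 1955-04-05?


Date: April 5, 1955
Anchor: Jan 1, 1955. With p = 1955 - 1 = 1954: (p + p//4 - p//100 + p//400) mod 7 = (1954 + 488 - 19 + 4) mod 7 = 2427 mod 7 = 5 -> Saturday (Mon=0 ... Sun=6)
Days before April (Jan-Mar): 90; offset = 90 + 5 - 1 = 94
Weekday index = (5 + 94) mod 7 = 1

Day of the week: Tuesday


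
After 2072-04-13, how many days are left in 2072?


Day of year: 104 of 366
Remaining = 366 - 104

262 days


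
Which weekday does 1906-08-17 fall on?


Date: August 17, 1906
Anchor: Jan 1, 1906. With p = 1906 - 1 = 1905: (p + p//4 - p//100 + p//400) mod 7 = (1905 + 476 - 19 + 4) mod 7 = 2366 mod 7 = 0 -> Monday (Mon=0 ... Sun=6)
Days before August (Jan-Jul): 212; offset = 212 + 17 - 1 = 228
Weekday index = (0 + 228) mod 7 = 4

Day of the week: Friday


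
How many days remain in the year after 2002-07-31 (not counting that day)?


Day of year: 212 of 365
Remaining = 365 - 212

153 days


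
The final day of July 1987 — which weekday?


July 1987 has 31 days
Anchor: Jan 1, 1987. With p = 1987 - 1 = 1986: (p + p//4 - p//100 + p//400) mod 7 = (1986 + 496 - 19 + 4) mod 7 = 2467 mod 7 = 3 -> Thursday (Mon=0 ... Sun=6)
Days before July (Jan-Jun): 181; July 1 index = (3 + 181) mod 7 = 2 -> Wednesday
Last day offset: 31 - 1 = 30 days
Weekday index = (2 + 30) mod 7 = 4

Friday, July 31


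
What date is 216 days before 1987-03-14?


Start: 1987-03-14, subtract 216 days
Back 14 days from March 14 reaches February 28, 1987 -> 202 left
February 1987 has 28 days -> back to January 31, 1987 -> 174 left
January 1987 has 31 days -> back to December 31, 1986 -> 143 left
December 1986 has 31 days -> back to November 30, 1986 -> 112 left
November 1986 has 30 days -> back to October 31, 1986 -> 82 left
October 1986 has 31 days -> back to September 30, 1986 -> 51 left
September 1986 has 30 days -> back to August 31, 1986 -> 21 left
August 1986: 31 - 21 = 10 -> lands on August 10

Result: 1986-08-10


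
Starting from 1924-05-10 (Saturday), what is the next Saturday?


Current: Saturday
Target: Saturday
Days ahead: 7

Next Saturday: 1924-05-17


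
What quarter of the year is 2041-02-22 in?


Month: February (month 2)
Q1: Jan-Mar, Q2: Apr-Jun, Q3: Jul-Sep, Q4: Oct-Dec

Q1


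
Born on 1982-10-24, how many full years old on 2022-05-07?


Birth: 1982-10-24
Reference: 2022-05-07
Year difference: 2022 - 1982 = 40
Birthday not yet reached in 2022, subtract 1

39 years old


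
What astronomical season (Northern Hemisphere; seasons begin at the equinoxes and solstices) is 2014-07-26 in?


Date: July 26
Astronomical Summer (approx.; exact equinox/solstice day varies by year): June 21 to September 21
July 26 falls within the Summer window

Summer


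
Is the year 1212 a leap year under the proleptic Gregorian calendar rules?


Gregorian leap year rule: divisible by 4, but not by 100, unless also by 400.
1212 is divisible by 4 but not 100 -> leap year

Yes


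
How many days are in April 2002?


April 2002

30 days


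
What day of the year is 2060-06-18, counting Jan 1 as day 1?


Date: June 18, 2060
Days in months 1 through 5: 152
Plus 18 days in June

Day of year: 170


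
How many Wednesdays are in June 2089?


June 2089 has 30 days
Anchor: Jan 1, 2089. With p = 2089 - 1 = 2088: (p + p//4 - p//100 + p//400) mod 7 = (2088 + 522 - 20 + 5) mod 7 = 2595 mod 7 = 5 -> Saturday (Mon=0 ... Sun=6)
Days before June (Jan-May): 151; June 1 index = (5 + 151) mod 7 = 2 -> Wednesday
First Wednesday is June 1
Wednesdays: 1, 8, 15, 22, 29

5 Wednesdays


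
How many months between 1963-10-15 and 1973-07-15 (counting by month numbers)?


From October 1963 to July 1973
10 years * 12 = 120 months, minus 3 months = 117

117 months


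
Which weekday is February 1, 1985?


Target: February 1, 1985
Anchor: Jan 1, 1985. With p = 1985 - 1 = 1984: (p + p//4 - p//100 + p//400) mod 7 = (1984 + 496 - 19 + 4) mod 7 = 2465 mod 7 = 1 -> Tuesday (Mon=0 ... Sun=6)
Days before February (Jan): 31 days
Weekday index = (1 + 31) mod 7 = 4

Friday


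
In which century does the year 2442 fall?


Century = (year - 1) // 100 + 1
= (2442 - 1) // 100 + 1
= 2441 // 100 + 1
= 24 + 1

25th century


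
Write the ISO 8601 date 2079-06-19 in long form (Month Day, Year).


ISO 2079-06-19 parses as year=2079, month=06, day=19
Month 6 -> June

June 19, 2079


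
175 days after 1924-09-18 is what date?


Start: 1924-09-18, add 175 days
September 1924 has 30 days: 30 - 18 = 12 days to September 30 -> 163 left
October 1924 has 31 days -> 132 left
November 1924 has 30 days -> 102 left
December 1924 has 31 days -> 71 left
January 1925 has 31 days -> 40 left
February 1925 has 28 days -> 12 left
March 1925: 12 <= 31 -> lands on March 12

Result: 1925-03-12


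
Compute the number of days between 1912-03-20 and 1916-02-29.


From 1912-03-20 to 1916-02-29
1912-03-20: days before March = 31 + 29 = 60 (1912 is a leap year); day of year = 60 + 20 = 80
1916-02-29: days before February = 31; day of year = 31 + 29 = 60
Rest of 1912: 366 - 80 = 286
Full years 1913 (365), 1914 (365), 1915 (365): 1095
Total = 286 + 1095 + 60 = 1441

1441 days


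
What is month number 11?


Month 11 of 12

November


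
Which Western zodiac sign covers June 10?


Date: June 10
Conventional tropical zodiac dates: Gemini from May 21 onward; Cancer starts June 21
June 10 falls within the Gemini range

Gemini


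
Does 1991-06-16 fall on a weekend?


Anchor: Jan 1, 1991. With p = 1991 - 1 = 1990: (p + p//4 - p//100 + p//400) mod 7 = (1990 + 497 - 19 + 4) mod 7 = 2472 mod 7 = 1 -> Tuesday (Mon=0 ... Sun=6)
Day of year: 167; offset = 166
Weekday index = (1 + 166) mod 7 = 6 -> Sunday
Weekend days: Saturday, Sunday

Yes


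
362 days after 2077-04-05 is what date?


Start: 2077-04-05, add 362 days
April 2077 has 30 days: 30 - 5 = 25 days to April 30 -> 337 left
May 2077 has 31 days -> 306 left
June 2077 has 30 days -> 276 left
July 2077 has 31 days -> 245 left
August 2077 has 31 days -> 214 left
September 2077 has 30 days -> 184 left
October 2077 has 31 days -> 153 left
November 2077 has 30 days -> 123 left
December 2077 has 31 days -> 92 left
January 2078 has 31 days -> 61 left
February 2078 has 28 days -> 33 left
March 2078 has 31 days -> 2 left
April 2078: 2 <= 30 -> lands on April 2

Result: 2078-04-02


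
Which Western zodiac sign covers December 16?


Date: December 16
Conventional tropical zodiac dates: Sagittarius from November 22 onward; Capricorn starts December 22
December 16 falls within the Sagittarius range

Sagittarius


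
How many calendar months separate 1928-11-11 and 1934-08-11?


From November 1928 to August 1934
6 years * 12 = 72 months, minus 3 months = 69

69 months


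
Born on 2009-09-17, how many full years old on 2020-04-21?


Birth: 2009-09-17
Reference: 2020-04-21
Year difference: 2020 - 2009 = 11
Birthday not yet reached in 2020, subtract 1

10 years old


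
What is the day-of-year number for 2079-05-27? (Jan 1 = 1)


Date: May 27, 2079
Days in months 1 through 4: 120
Plus 27 days in May

Day of year: 147


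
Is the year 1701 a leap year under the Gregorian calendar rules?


Gregorian leap year rule: divisible by 4, but not by 100, unless also by 400.
1701 is not divisible by 4 -> not a leap year

No


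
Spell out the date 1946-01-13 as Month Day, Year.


ISO 1946-01-13 parses as year=1946, month=01, day=13
Month 1 -> January

January 13, 1946


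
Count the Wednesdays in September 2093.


September 2093 has 30 days
Anchor: Jan 1, 2093. With p = 2093 - 1 = 2092: (p + p//4 - p//100 + p//400) mod 7 = (2092 + 523 - 20 + 5) mod 7 = 2600 mod 7 = 3 -> Thursday (Mon=0 ... Sun=6)
Days before September (Jan-Aug): 243; September 1 index = (3 + 243) mod 7 = 1 -> Tuesday
First Wednesday is September 2
Wednesdays: 2, 9, 16, 23, 30

5 Wednesdays


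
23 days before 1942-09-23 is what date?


Start: 1942-09-23, subtract 23 days
Back 23 days from September 23 reaches August 31, 1942 -> 0 left
August 1942: 31 - 0 = 31 -> lands on August 31

Result: 1942-08-31


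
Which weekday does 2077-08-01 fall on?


Date: August 1, 2077
Anchor: Jan 1, 2077. With p = 2077 - 1 = 2076: (p + p//4 - p//100 + p//400) mod 7 = (2076 + 519 - 20 + 5) mod 7 = 2580 mod 7 = 4 -> Friday (Mon=0 ... Sun=6)
Days before August (Jan-Jul): 212; offset = 212 + 1 - 1 = 212
Weekday index = (4 + 212) mod 7 = 6

Day of the week: Sunday


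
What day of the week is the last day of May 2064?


May 2064 has 31 days
Anchor: Jan 1, 2064. With p = 2064 - 1 = 2063: (p + p//4 - p//100 + p//400) mod 7 = (2063 + 515 - 20 + 5) mod 7 = 2563 mod 7 = 1 -> Tuesday (Mon=0 ... Sun=6)
Days before May (Jan-Apr): 121; May 1 index = (1 + 121) mod 7 = 3 -> Thursday
Last day offset: 31 - 1 = 30 days
Weekday index = (3 + 30) mod 7 = 5

Saturday, May 31


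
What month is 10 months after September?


September is month 9
9 + 10 = 19; wrap: 19 - 12 = 7

July


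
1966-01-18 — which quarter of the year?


Month: January (month 1)
Q1: Jan-Mar, Q2: Apr-Jun, Q3: Jul-Sep, Q4: Oct-Dec

Q1


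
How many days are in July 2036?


July 2036

31 days


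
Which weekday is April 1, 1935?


Target: April 1, 1935
Anchor: Jan 1, 1935. With p = 1935 - 1 = 1934: (p + p//4 - p//100 + p//400) mod 7 = (1934 + 483 - 19 + 4) mod 7 = 2402 mod 7 = 1 -> Tuesday (Mon=0 ... Sun=6)
Days before April (Jan-Mar): 90 days
Weekday index = (1 + 90) mod 7 = 0

Monday


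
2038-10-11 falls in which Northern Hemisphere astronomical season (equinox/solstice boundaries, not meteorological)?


Date: October 11
Astronomical Autumn (approx.; exact equinox/solstice day varies by year): September 22 to December 20
October 11 falls within the Autumn window

Autumn


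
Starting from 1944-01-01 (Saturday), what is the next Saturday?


Current: Saturday
Target: Saturday
Days ahead: 7

Next Saturday: 1944-01-08


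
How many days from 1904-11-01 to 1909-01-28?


From 1904-11-01 to 1909-01-28
1904-11-01: days before November = 31 + 29 + 31 + 30 + 31 + 30 + 31 + 31 + 30 + 31 = 305 (1904 is a leap year); day of year = 305 + 1 = 306
1909-01-28: day of year = 28
Rest of 1904: 366 - 306 = 60
Full years 1905 (365), 1906 (365), 1907 (365), 1908 (366): 1461
Total = 60 + 1461 + 28 = 1549

1549 days


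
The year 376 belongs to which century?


Century = (year - 1) // 100 + 1
= (376 - 1) // 100 + 1
= 375 // 100 + 1
= 3 + 1

4th century


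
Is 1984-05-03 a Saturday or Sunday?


Anchor: Jan 1, 1984. With p = 1984 - 1 = 1983: (p + p//4 - p//100 + p//400) mod 7 = (1983 + 495 - 19 + 4) mod 7 = 2463 mod 7 = 6 -> Sunday (Mon=0 ... Sun=6)
Day of year: 124; offset = 123
Weekday index = (6 + 123) mod 7 = 3 -> Thursday
Weekend days: Saturday, Sunday

No


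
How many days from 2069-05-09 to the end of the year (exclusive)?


Day of year: 129 of 365
Remaining = 365 - 129

236 days


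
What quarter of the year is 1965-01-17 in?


Month: January (month 1)
Q1: Jan-Mar, Q2: Apr-Jun, Q3: Jul-Sep, Q4: Oct-Dec

Q1


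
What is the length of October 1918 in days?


October 1918

31 days


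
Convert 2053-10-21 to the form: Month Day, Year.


ISO 2053-10-21 parses as year=2053, month=10, day=21
Month 10 -> October

October 21, 2053


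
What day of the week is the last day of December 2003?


December 2003 has 31 days
Anchor: Jan 1, 2003. With p = 2003 - 1 = 2002: (p + p//4 - p//100 + p//400) mod 7 = (2002 + 500 - 20 + 5) mod 7 = 2487 mod 7 = 2 -> Wednesday (Mon=0 ... Sun=6)
Days before December (Jan-Nov): 334; December 1 index = (2 + 334) mod 7 = 0 -> Monday
Last day offset: 31 - 1 = 30 days
Weekday index = (0 + 30) mod 7 = 2

Wednesday, December 31


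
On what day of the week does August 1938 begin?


Target: August 1, 1938
Anchor: Jan 1, 1938. With p = 1938 - 1 = 1937: (p + p//4 - p//100 + p//400) mod 7 = (1937 + 484 - 19 + 4) mod 7 = 2406 mod 7 = 5 -> Saturday (Mon=0 ... Sun=6)
Days before August (Jan-Jul): 212 days
Weekday index = (5 + 212) mod 7 = 0

Monday


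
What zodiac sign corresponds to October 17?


Date: October 17
Conventional tropical zodiac dates: Libra from September 23 onward; Scorpio starts October 23
October 17 falls within the Libra range

Libra


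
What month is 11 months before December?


December is month 12
12 - 11 = 1

January


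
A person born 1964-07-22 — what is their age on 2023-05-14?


Birth: 1964-07-22
Reference: 2023-05-14
Year difference: 2023 - 1964 = 59
Birthday not yet reached in 2023, subtract 1

58 years old


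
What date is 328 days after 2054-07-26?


Start: 2054-07-26, add 328 days
July 2054 has 31 days: 31 - 26 = 5 days to July 31 -> 323 left
August 2054 has 31 days -> 292 left
September 2054 has 30 days -> 262 left
October 2054 has 31 days -> 231 left
November 2054 has 30 days -> 201 left
December 2054 has 31 days -> 170 left
January 2055 has 31 days -> 139 left
February 2055 has 28 days -> 111 left
March 2055 has 31 days -> 80 left
April 2055 has 30 days -> 50 left
May 2055 has 31 days -> 19 left
June 2055: 19 <= 30 -> lands on June 19

Result: 2055-06-19


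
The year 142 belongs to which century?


Century = (year - 1) // 100 + 1
= (142 - 1) // 100 + 1
= 141 // 100 + 1
= 1 + 1

2nd century


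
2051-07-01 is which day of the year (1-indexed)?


Date: July 1, 2051
Days in months 1 through 6: 181
Plus 1 days in July

Day of year: 182


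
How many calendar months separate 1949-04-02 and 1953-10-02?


From April 1949 to October 1953
4 years * 12 = 48 months, plus 6 months = 54

54 months


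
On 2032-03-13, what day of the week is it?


Date: March 13, 2032
Anchor: Jan 1, 2032. With p = 2032 - 1 = 2031: (p + p//4 - p//100 + p//400) mod 7 = (2031 + 507 - 20 + 5) mod 7 = 2523 mod 7 = 3 -> Thursday (Mon=0 ... Sun=6)
Days before March (Jan-Feb): 60; offset = 60 + 13 - 1 = 72
Weekday index = (3 + 72) mod 7 = 5

Day of the week: Saturday


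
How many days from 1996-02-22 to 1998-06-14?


From 1996-02-22 to 1998-06-14
1996-02-22: days before February = 31; day of year = 31 + 22 = 53
1998-06-14: days before June = 31 + 28 + 31 + 30 + 31 = 151 (1998 is not a leap year); day of year = 151 + 14 = 165
Rest of 1996: 366 - 53 = 313
Full years 1997 (365): 365
Total = 313 + 365 + 165 = 843

843 days


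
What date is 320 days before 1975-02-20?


Start: 1975-02-20, subtract 320 days
Back 20 days from February 20 reaches January 31, 1975 -> 300 left
January 1975 has 31 days -> back to December 31, 1974 -> 269 left
December 1974 has 31 days -> back to November 30, 1974 -> 238 left
November 1974 has 30 days -> back to October 31, 1974 -> 208 left
October 1974 has 31 days -> back to September 30, 1974 -> 177 left
September 1974 has 30 days -> back to August 31, 1974 -> 147 left
August 1974 has 31 days -> back to July 31, 1974 -> 116 left
July 1974 has 31 days -> back to June 30, 1974 -> 85 left
June 1974 has 30 days -> back to May 31, 1974 -> 55 left
May 1974 has 31 days -> back to April 30, 1974 -> 24 left
April 1974: 30 - 24 = 6 -> lands on April 6

Result: 1974-04-06


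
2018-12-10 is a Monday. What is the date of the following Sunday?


Current: Monday
Target: Sunday
Days ahead: 6

Next Sunday: 2018-12-16


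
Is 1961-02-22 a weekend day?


Anchor: Jan 1, 1961. With p = 1961 - 1 = 1960: (p + p//4 - p//100 + p//400) mod 7 = (1960 + 490 - 19 + 4) mod 7 = 2435 mod 7 = 6 -> Sunday (Mon=0 ... Sun=6)
Day of year: 53; offset = 52
Weekday index = (6 + 52) mod 7 = 2 -> Wednesday
Weekend days: Saturday, Sunday

No


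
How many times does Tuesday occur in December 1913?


December 1913 has 31 days
Anchor: Jan 1, 1913. With p = 1913 - 1 = 1912: (p + p//4 - p//100 + p//400) mod 7 = (1912 + 478 - 19 + 4) mod 7 = 2375 mod 7 = 2 -> Wednesday (Mon=0 ... Sun=6)
Days before December (Jan-Nov): 334; December 1 index = (2 + 334) mod 7 = 0 -> Monday
First Tuesday is December 2
Tuesdays: 2, 9, 16, 23, 30

5 Tuesdays


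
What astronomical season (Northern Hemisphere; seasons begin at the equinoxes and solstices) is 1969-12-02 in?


Date: December 2
Astronomical Autumn (approx.; exact equinox/solstice day varies by year): September 22 to December 20
December 2 falls within the Autumn window

Autumn


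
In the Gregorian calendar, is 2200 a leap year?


Gregorian leap year rule: divisible by 4, but not by 100, unless also by 400.
2200 is divisible by 100 but not 400 -> not a leap year

No


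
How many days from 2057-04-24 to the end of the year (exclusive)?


Day of year: 114 of 365
Remaining = 365 - 114

251 days


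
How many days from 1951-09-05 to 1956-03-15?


From 1951-09-05 to 1956-03-15
1951-09-05: days before September = 31 + 28 + 31 + 30 + 31 + 30 + 31 + 31 = 243 (1951 is not a leap year); day of year = 243 + 5 = 248
1956-03-15: days before March = 31 + 29 = 60 (1956 is a leap year); day of year = 60 + 15 = 75
Rest of 1951: 365 - 248 = 117
Full years 1952 (366), 1953 (365), 1954 (365), 1955 (365): 1461
Total = 117 + 1461 + 75 = 1653

1653 days


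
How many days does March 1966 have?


March 1966

31 days


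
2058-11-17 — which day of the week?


Date: November 17, 2058
Anchor: Jan 1, 2058. With p = 2058 - 1 = 2057: (p + p//4 - p//100 + p//400) mod 7 = (2057 + 514 - 20 + 5) mod 7 = 2556 mod 7 = 1 -> Tuesday (Mon=0 ... Sun=6)
Days before November (Jan-Oct): 304; offset = 304 + 17 - 1 = 320
Weekday index = (1 + 320) mod 7 = 6

Day of the week: Sunday


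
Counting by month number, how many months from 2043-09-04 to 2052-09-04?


From September 2043 to September 2052
9 years * 12 = 108 months = 108

108 months


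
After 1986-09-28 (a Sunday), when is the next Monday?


Current: Sunday
Target: Monday
Days ahead: 1

Next Monday: 1986-09-29


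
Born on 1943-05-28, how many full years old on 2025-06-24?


Birth: 1943-05-28
Reference: 2025-06-24
Year difference: 2025 - 1943 = 82

82 years old


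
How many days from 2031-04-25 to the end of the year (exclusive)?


Day of year: 115 of 365
Remaining = 365 - 115

250 days


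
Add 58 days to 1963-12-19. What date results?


Start: 1963-12-19, add 58 days
December 1963 has 31 days: 31 - 19 = 12 days to December 31 -> 46 left
January 1964 has 31 days -> 15 left
February 1964: 15 <= 29 -> lands on February 15

Result: 1964-02-15


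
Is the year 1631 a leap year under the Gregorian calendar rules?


Gregorian leap year rule: divisible by 4, but not by 100, unless also by 400.
1631 is not divisible by 4 -> not a leap year

No


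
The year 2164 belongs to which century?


Century = (year - 1) // 100 + 1
= (2164 - 1) // 100 + 1
= 2163 // 100 + 1
= 21 + 1

22nd century


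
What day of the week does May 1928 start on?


Target: May 1, 1928
Anchor: Jan 1, 1928. With p = 1928 - 1 = 1927: (p + p//4 - p//100 + p//400) mod 7 = (1927 + 481 - 19 + 4) mod 7 = 2393 mod 7 = 6 -> Sunday (Mon=0 ... Sun=6)
Days before May (Jan-Apr): 121 days
Weekday index = (6 + 121) mod 7 = 1

Tuesday


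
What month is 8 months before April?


April is month 4
4 - 8 = -4; wrap: -4 + 12 = 8

August


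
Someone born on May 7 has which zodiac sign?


Date: May 7
Conventional tropical zodiac dates: Taurus from April 20 onward; Gemini starts May 21
May 7 falls within the Taurus range

Taurus


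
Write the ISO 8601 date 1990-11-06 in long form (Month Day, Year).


ISO 1990-11-06 parses as year=1990, month=11, day=06
Month 11 -> November

November 6, 1990


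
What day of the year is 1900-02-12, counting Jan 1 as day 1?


Date: February 12, 1900
Days in months 1 through 1: 31
Plus 12 days in February

Day of year: 43


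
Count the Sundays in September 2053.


September 2053 has 30 days
Anchor: Jan 1, 2053. With p = 2053 - 1 = 2052: (p + p//4 - p//100 + p//400) mod 7 = (2052 + 513 - 20 + 5) mod 7 = 2550 mod 7 = 2 -> Wednesday (Mon=0 ... Sun=6)
Days before September (Jan-Aug): 243; September 1 index = (2 + 243) mod 7 = 0 -> Monday
First Sunday is September 7
Sundays: 7, 14, 21, 28

4 Sundays


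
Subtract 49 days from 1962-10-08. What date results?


Start: 1962-10-08, subtract 49 days
Back 8 days from October 8 reaches September 30, 1962 -> 41 left
September 1962 has 30 days -> back to August 31, 1962 -> 11 left
August 1962: 31 - 11 = 20 -> lands on August 20

Result: 1962-08-20


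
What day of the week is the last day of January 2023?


January 2023 has 31 days
Anchor: Jan 1, 2023. With p = 2023 - 1 = 2022: (p + p//4 - p//100 + p//400) mod 7 = (2022 + 505 - 20 + 5) mod 7 = 2512 mod 7 = 6 -> Sunday (Mon=0 ... Sun=6)
January 1 is the anchor itself -> Sunday
Last day offset: 31 - 1 = 30 days
Weekday index = (6 + 30) mod 7 = 1

Tuesday, January 31


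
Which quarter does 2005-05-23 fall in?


Month: May (month 5)
Q1: Jan-Mar, Q2: Apr-Jun, Q3: Jul-Sep, Q4: Oct-Dec

Q2


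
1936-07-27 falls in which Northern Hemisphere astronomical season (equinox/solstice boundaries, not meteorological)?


Date: July 27
Astronomical Summer (approx.; exact equinox/solstice day varies by year): June 21 to September 21
July 27 falls within the Summer window

Summer


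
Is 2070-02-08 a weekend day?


Anchor: Jan 1, 2070. With p = 2070 - 1 = 2069: (p + p//4 - p//100 + p//400) mod 7 = (2069 + 517 - 20 + 5) mod 7 = 2571 mod 7 = 2 -> Wednesday (Mon=0 ... Sun=6)
Day of year: 39; offset = 38
Weekday index = (2 + 38) mod 7 = 5 -> Saturday
Weekend days: Saturday, Sunday

Yes


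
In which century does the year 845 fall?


Century = (year - 1) // 100 + 1
= (845 - 1) // 100 + 1
= 844 // 100 + 1
= 8 + 1

9th century


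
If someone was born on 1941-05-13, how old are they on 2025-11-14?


Birth: 1941-05-13
Reference: 2025-11-14
Year difference: 2025 - 1941 = 84

84 years old


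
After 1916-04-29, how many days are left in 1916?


Day of year: 120 of 366
Remaining = 366 - 120

246 days


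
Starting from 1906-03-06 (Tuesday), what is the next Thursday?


Current: Tuesday
Target: Thursday
Days ahead: 2

Next Thursday: 1906-03-08


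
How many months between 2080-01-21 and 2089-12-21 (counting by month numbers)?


From January 2080 to December 2089
9 years * 12 = 108 months, plus 11 months = 119

119 months


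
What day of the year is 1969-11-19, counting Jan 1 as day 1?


Date: November 19, 1969
Days in months 1 through 10: 304
Plus 19 days in November

Day of year: 323


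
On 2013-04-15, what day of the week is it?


Date: April 15, 2013
Anchor: Jan 1, 2013. With p = 2013 - 1 = 2012: (p + p//4 - p//100 + p//400) mod 7 = (2012 + 503 - 20 + 5) mod 7 = 2500 mod 7 = 1 -> Tuesday (Mon=0 ... Sun=6)
Days before April (Jan-Mar): 90; offset = 90 + 15 - 1 = 104
Weekday index = (1 + 104) mod 7 = 0

Day of the week: Monday


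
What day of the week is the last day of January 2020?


January 2020 has 31 days
Anchor: Jan 1, 2020. With p = 2020 - 1 = 2019: (p + p//4 - p//100 + p//400) mod 7 = (2019 + 504 - 20 + 5) mod 7 = 2508 mod 7 = 2 -> Wednesday (Mon=0 ... Sun=6)
January 1 is the anchor itself -> Wednesday
Last day offset: 31 - 1 = 30 days
Weekday index = (2 + 30) mod 7 = 4

Friday, January 31


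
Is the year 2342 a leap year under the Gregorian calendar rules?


Gregorian leap year rule: divisible by 4, but not by 100, unless also by 400.
2342 is not divisible by 4 -> not a leap year

No


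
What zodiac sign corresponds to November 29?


Date: November 29
Conventional tropical zodiac dates: Sagittarius from November 22 onward; Capricorn starts December 22
November 29 falls within the Sagittarius range

Sagittarius


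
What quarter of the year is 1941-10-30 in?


Month: October (month 10)
Q1: Jan-Mar, Q2: Apr-Jun, Q3: Jul-Sep, Q4: Oct-Dec

Q4


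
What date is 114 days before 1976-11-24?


Start: 1976-11-24, subtract 114 days
Back 24 days from November 24 reaches October 31, 1976 -> 90 left
October 1976 has 31 days -> back to September 30, 1976 -> 59 left
September 1976 has 30 days -> back to August 31, 1976 -> 29 left
August 1976: 31 - 29 = 2 -> lands on August 2

Result: 1976-08-02


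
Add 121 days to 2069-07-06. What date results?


Start: 2069-07-06, add 121 days
July 2069 has 31 days: 31 - 6 = 25 days to July 31 -> 96 left
August 2069 has 31 days -> 65 left
September 2069 has 30 days -> 35 left
October 2069 has 31 days -> 4 left
November 2069: 4 <= 30 -> lands on November 4

Result: 2069-11-04


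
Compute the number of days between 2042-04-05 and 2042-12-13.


From 2042-04-05 to 2042-12-13
2042-04-05: days before April = 31 + 28 + 31 = 90 (2042 is not a leap year); day of year = 90 + 5 = 95
2042-12-13: days before December = 31 + 28 + 31 + 30 + 31 + 30 + 31 + 31 + 30 + 31 + 30 = 334 (2042 is not a leap year); day of year = 334 + 13 = 347
Same year: 347 - 95 = 252

252 days


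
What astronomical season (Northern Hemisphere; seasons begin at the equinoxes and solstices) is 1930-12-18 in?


Date: December 18
Astronomical Autumn (approx.; exact equinox/solstice day varies by year): September 22 to December 20
December 18 falls within the Autumn window

Autumn


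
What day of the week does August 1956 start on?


Target: August 1, 1956
Anchor: Jan 1, 1956. With p = 1956 - 1 = 1955: (p + p//4 - p//100 + p//400) mod 7 = (1955 + 488 - 19 + 4) mod 7 = 2428 mod 7 = 6 -> Sunday (Mon=0 ... Sun=6)
Days before August (Jan-Jul): 213 days
Weekday index = (6 + 213) mod 7 = 2

Wednesday


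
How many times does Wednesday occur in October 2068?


October 2068 has 31 days
Anchor: Jan 1, 2068. With p = 2068 - 1 = 2067: (p + p//4 - p//100 + p//400) mod 7 = (2067 + 516 - 20 + 5) mod 7 = 2568 mod 7 = 6 -> Sunday (Mon=0 ... Sun=6)
Days before October (Jan-Sep): 274; October 1 index = (6 + 274) mod 7 = 0 -> Monday
First Wednesday is October 3
Wednesdays: 3, 10, 17, 24, 31

5 Wednesdays


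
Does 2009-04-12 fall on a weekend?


Anchor: Jan 1, 2009. With p = 2009 - 1 = 2008: (p + p//4 - p//100 + p//400) mod 7 = (2008 + 502 - 20 + 5) mod 7 = 2495 mod 7 = 3 -> Thursday (Mon=0 ... Sun=6)
Day of year: 102; offset = 101
Weekday index = (3 + 101) mod 7 = 6 -> Sunday
Weekend days: Saturday, Sunday

Yes


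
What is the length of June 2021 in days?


June 2021

30 days


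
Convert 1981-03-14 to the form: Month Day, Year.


ISO 1981-03-14 parses as year=1981, month=03, day=14
Month 3 -> March

March 14, 1981


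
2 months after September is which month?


September is month 9
9 + 2 = 11

November


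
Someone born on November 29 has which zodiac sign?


Date: November 29
Conventional tropical zodiac dates: Sagittarius from November 22 onward; Capricorn starts December 22
November 29 falls within the Sagittarius range

Sagittarius


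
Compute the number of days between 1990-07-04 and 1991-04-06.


From 1990-07-04 to 1991-04-06
1990-07-04: days before July = 31 + 28 + 31 + 30 + 31 + 30 = 181 (1990 is not a leap year); day of year = 181 + 4 = 185
1991-04-06: days before April = 31 + 28 + 31 = 90 (1991 is not a leap year); day of year = 90 + 6 = 96
Rest of 1990: 365 - 185 = 180
Total = 180 + 96 = 276

276 days


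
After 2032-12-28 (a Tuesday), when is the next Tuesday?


Current: Tuesday
Target: Tuesday
Days ahead: 7

Next Tuesday: 2033-01-04


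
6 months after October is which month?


October is month 10
10 + 6 = 16; wrap: 16 - 12 = 4

April


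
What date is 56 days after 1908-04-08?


Start: 1908-04-08, add 56 days
April 1908 has 30 days: 30 - 8 = 22 days to April 30 -> 34 left
May 1908 has 31 days -> 3 left
June 1908: 3 <= 30 -> lands on June 3

Result: 1908-06-03


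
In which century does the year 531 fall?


Century = (year - 1) // 100 + 1
= (531 - 1) // 100 + 1
= 530 // 100 + 1
= 5 + 1

6th century


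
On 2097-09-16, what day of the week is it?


Date: September 16, 2097
Anchor: Jan 1, 2097. With p = 2097 - 1 = 2096: (p + p//4 - p//100 + p//400) mod 7 = (2096 + 524 - 20 + 5) mod 7 = 2605 mod 7 = 1 -> Tuesday (Mon=0 ... Sun=6)
Days before September (Jan-Aug): 243; offset = 243 + 16 - 1 = 258
Weekday index = (1 + 258) mod 7 = 0

Day of the week: Monday


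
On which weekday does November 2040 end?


November 2040 has 30 days
Anchor: Jan 1, 2040. With p = 2040 - 1 = 2039: (p + p//4 - p//100 + p//400) mod 7 = (2039 + 509 - 20 + 5) mod 7 = 2533 mod 7 = 6 -> Sunday (Mon=0 ... Sun=6)
Days before November (Jan-Oct): 305; November 1 index = (6 + 305) mod 7 = 3 -> Thursday
Last day offset: 30 - 1 = 29 days
Weekday index = (3 + 29) mod 7 = 4

Friday, November 30


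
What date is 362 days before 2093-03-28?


Start: 2093-03-28, subtract 362 days
Back 28 days from March 28 reaches February 28, 2093 -> 334 left
February 2093 has 28 days -> back to January 31, 2093 -> 306 left
January 2093 has 31 days -> back to December 31, 2092 -> 275 left
December 2092 has 31 days -> back to November 30, 2092 -> 244 left
November 2092 has 30 days -> back to October 31, 2092 -> 214 left
October 2092 has 31 days -> back to September 30, 2092 -> 183 left
September 2092 has 30 days -> back to August 31, 2092 -> 153 left
August 2092 has 31 days -> back to July 31, 2092 -> 122 left
July 2092 has 31 days -> back to June 30, 2092 -> 91 left
June 2092 has 30 days -> back to May 31, 2092 -> 61 left
May 2092 has 31 days -> back to April 30, 2092 -> 30 left
April 2092 has 30 days -> back to March 31, 2092 -> 0 left
March 2092: 31 - 0 = 31 -> lands on March 31

Result: 2092-03-31


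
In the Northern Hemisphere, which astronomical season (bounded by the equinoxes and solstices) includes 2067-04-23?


Date: April 23
Astronomical Spring (approx.; exact equinox/solstice day varies by year): March 20 to June 20
April 23 falls within the Spring window

Spring


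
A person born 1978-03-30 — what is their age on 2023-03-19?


Birth: 1978-03-30
Reference: 2023-03-19
Year difference: 2023 - 1978 = 45
Birthday not yet reached in 2023, subtract 1

44 years old


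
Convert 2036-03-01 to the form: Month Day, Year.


ISO 2036-03-01 parses as year=2036, month=03, day=01
Month 3 -> March

March 1, 2036


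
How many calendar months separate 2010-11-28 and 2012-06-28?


From November 2010 to June 2012
2 years * 12 = 24 months, minus 5 months = 19

19 months


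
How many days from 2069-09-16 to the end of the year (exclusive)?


Day of year: 259 of 365
Remaining = 365 - 259

106 days


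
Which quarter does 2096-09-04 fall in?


Month: September (month 9)
Q1: Jan-Mar, Q2: Apr-Jun, Q3: Jul-Sep, Q4: Oct-Dec

Q3


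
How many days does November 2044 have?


November 2044

30 days


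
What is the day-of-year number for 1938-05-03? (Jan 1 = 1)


Date: May 3, 1938
Days in months 1 through 4: 120
Plus 3 days in May

Day of year: 123


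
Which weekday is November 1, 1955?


Target: November 1, 1955
Anchor: Jan 1, 1955. With p = 1955 - 1 = 1954: (p + p//4 - p//100 + p//400) mod 7 = (1954 + 488 - 19 + 4) mod 7 = 2427 mod 7 = 5 -> Saturday (Mon=0 ... Sun=6)
Days before November (Jan-Oct): 304 days
Weekday index = (5 + 304) mod 7 = 1

Tuesday


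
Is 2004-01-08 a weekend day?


Anchor: Jan 1, 2004. With p = 2004 - 1 = 2003: (p + p//4 - p//100 + p//400) mod 7 = (2003 + 500 - 20 + 5) mod 7 = 2488 mod 7 = 3 -> Thursday (Mon=0 ... Sun=6)
Day of year: 8; offset = 7
Weekday index = (3 + 7) mod 7 = 3 -> Thursday
Weekend days: Saturday, Sunday

No


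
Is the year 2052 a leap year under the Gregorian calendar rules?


Gregorian leap year rule: divisible by 4, but not by 100, unless also by 400.
2052 is divisible by 4 but not 100 -> leap year

Yes


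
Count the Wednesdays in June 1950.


June 1950 has 30 days
Anchor: Jan 1, 1950. With p = 1950 - 1 = 1949: (p + p//4 - p//100 + p//400) mod 7 = (1949 + 487 - 19 + 4) mod 7 = 2421 mod 7 = 6 -> Sunday (Mon=0 ... Sun=6)
Days before June (Jan-May): 151; June 1 index = (6 + 151) mod 7 = 3 -> Thursday
First Wednesday is June 7
Wednesdays: 7, 14, 21, 28

4 Wednesdays


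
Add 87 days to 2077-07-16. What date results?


Start: 2077-07-16, add 87 days
July 2077 has 31 days: 31 - 16 = 15 days to July 31 -> 72 left
August 2077 has 31 days -> 41 left
September 2077 has 30 days -> 11 left
October 2077: 11 <= 31 -> lands on October 11

Result: 2077-10-11


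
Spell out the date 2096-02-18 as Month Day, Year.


ISO 2096-02-18 parses as year=2096, month=02, day=18
Month 2 -> February

February 18, 2096


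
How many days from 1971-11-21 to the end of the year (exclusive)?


Day of year: 325 of 365
Remaining = 365 - 325

40 days


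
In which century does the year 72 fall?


Century = (year - 1) // 100 + 1
= (72 - 1) // 100 + 1
= 71 // 100 + 1
= 0 + 1

1st century


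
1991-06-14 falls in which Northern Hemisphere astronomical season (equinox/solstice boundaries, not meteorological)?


Date: June 14
Astronomical Spring (approx.; exact equinox/solstice day varies by year): March 20 to June 20
June 14 falls within the Spring window

Spring


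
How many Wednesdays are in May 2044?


May 2044 has 31 days
Anchor: Jan 1, 2044. With p = 2044 - 1 = 2043: (p + p//4 - p//100 + p//400) mod 7 = (2043 + 510 - 20 + 5) mod 7 = 2538 mod 7 = 4 -> Friday (Mon=0 ... Sun=6)
Days before May (Jan-Apr): 121; May 1 index = (4 + 121) mod 7 = 6 -> Sunday
First Wednesday is May 4
Wednesdays: 4, 11, 18, 25

4 Wednesdays


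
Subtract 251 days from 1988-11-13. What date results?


Start: 1988-11-13, subtract 251 days
Back 13 days from November 13 reaches October 31, 1988 -> 238 left
October 1988 has 31 days -> back to September 30, 1988 -> 207 left
September 1988 has 30 days -> back to August 31, 1988 -> 177 left
August 1988 has 31 days -> back to July 31, 1988 -> 146 left
July 1988 has 31 days -> back to June 30, 1988 -> 115 left
June 1988 has 30 days -> back to May 31, 1988 -> 85 left
May 1988 has 31 days -> back to April 30, 1988 -> 54 left
April 1988 has 30 days -> back to March 31, 1988 -> 24 left
March 1988: 31 - 24 = 7 -> lands on March 7

Result: 1988-03-07
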